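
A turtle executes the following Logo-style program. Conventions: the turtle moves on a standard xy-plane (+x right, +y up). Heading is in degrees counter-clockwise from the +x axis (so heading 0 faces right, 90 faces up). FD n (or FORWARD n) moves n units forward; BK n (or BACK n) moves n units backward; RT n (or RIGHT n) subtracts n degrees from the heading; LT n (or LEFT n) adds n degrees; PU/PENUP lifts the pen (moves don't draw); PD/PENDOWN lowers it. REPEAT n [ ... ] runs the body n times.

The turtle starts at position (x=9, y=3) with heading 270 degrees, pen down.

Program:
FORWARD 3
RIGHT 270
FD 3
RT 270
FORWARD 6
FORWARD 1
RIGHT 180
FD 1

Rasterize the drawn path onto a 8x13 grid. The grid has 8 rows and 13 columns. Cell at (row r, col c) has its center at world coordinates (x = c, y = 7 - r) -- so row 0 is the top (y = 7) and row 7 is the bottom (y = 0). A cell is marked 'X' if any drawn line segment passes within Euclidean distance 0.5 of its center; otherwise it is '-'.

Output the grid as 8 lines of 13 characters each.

Answer: ------------X
------------X
------------X
------------X
---------X--X
---------X--X
---------X--X
---------XXXX

Derivation:
Segment 0: (9,3) -> (9,0)
Segment 1: (9,0) -> (12,0)
Segment 2: (12,0) -> (12,6)
Segment 3: (12,6) -> (12,7)
Segment 4: (12,7) -> (12,6)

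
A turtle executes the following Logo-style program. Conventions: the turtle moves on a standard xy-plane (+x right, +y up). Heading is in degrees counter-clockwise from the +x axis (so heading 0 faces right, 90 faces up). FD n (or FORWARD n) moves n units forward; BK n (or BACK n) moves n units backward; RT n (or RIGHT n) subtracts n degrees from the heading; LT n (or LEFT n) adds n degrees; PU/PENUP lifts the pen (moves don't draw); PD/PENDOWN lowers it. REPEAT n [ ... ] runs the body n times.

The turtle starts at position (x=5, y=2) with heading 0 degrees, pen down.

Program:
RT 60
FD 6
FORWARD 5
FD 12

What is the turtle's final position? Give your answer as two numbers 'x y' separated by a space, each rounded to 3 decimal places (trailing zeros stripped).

Executing turtle program step by step:
Start: pos=(5,2), heading=0, pen down
RT 60: heading 0 -> 300
FD 6: (5,2) -> (8,-3.196) [heading=300, draw]
FD 5: (8,-3.196) -> (10.5,-7.526) [heading=300, draw]
FD 12: (10.5,-7.526) -> (16.5,-17.919) [heading=300, draw]
Final: pos=(16.5,-17.919), heading=300, 3 segment(s) drawn

Answer: 16.5 -17.919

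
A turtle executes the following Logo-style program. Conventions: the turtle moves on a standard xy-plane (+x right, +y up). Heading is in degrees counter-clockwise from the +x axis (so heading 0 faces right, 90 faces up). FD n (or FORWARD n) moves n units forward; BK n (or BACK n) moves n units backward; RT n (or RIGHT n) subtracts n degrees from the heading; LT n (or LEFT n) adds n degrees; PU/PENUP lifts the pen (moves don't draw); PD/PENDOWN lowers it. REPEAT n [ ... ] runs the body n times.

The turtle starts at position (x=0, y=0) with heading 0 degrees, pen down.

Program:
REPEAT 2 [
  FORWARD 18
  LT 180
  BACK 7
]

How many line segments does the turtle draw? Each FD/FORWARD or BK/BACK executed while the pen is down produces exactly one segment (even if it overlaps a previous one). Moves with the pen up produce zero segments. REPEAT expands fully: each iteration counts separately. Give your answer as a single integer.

Executing turtle program step by step:
Start: pos=(0,0), heading=0, pen down
REPEAT 2 [
  -- iteration 1/2 --
  FD 18: (0,0) -> (18,0) [heading=0, draw]
  LT 180: heading 0 -> 180
  BK 7: (18,0) -> (25,0) [heading=180, draw]
  -- iteration 2/2 --
  FD 18: (25,0) -> (7,0) [heading=180, draw]
  LT 180: heading 180 -> 0
  BK 7: (7,0) -> (0,0) [heading=0, draw]
]
Final: pos=(0,0), heading=0, 4 segment(s) drawn
Segments drawn: 4

Answer: 4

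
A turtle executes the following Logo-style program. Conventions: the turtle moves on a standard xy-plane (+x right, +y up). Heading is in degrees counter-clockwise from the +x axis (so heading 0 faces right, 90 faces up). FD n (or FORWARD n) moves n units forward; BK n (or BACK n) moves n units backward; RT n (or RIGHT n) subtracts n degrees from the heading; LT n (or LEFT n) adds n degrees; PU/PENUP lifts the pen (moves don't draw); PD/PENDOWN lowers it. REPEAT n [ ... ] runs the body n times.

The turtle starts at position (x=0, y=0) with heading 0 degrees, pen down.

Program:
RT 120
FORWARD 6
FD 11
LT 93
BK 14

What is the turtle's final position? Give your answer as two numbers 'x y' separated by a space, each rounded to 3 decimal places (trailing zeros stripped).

Answer: -20.974 -8.367

Derivation:
Executing turtle program step by step:
Start: pos=(0,0), heading=0, pen down
RT 120: heading 0 -> 240
FD 6: (0,0) -> (-3,-5.196) [heading=240, draw]
FD 11: (-3,-5.196) -> (-8.5,-14.722) [heading=240, draw]
LT 93: heading 240 -> 333
BK 14: (-8.5,-14.722) -> (-20.974,-8.367) [heading=333, draw]
Final: pos=(-20.974,-8.367), heading=333, 3 segment(s) drawn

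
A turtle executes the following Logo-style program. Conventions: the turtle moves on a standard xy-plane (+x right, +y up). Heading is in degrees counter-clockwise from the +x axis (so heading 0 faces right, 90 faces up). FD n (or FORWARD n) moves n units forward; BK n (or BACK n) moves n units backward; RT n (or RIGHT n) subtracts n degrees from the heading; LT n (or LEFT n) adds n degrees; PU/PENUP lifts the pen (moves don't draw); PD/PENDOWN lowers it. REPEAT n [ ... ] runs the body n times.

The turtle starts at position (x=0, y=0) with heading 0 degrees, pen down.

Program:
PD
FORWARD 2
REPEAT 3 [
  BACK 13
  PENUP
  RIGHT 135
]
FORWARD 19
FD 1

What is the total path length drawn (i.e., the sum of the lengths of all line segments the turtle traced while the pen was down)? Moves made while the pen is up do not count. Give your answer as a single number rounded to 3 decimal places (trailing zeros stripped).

Answer: 15

Derivation:
Executing turtle program step by step:
Start: pos=(0,0), heading=0, pen down
PD: pen down
FD 2: (0,0) -> (2,0) [heading=0, draw]
REPEAT 3 [
  -- iteration 1/3 --
  BK 13: (2,0) -> (-11,0) [heading=0, draw]
  PU: pen up
  RT 135: heading 0 -> 225
  -- iteration 2/3 --
  BK 13: (-11,0) -> (-1.808,9.192) [heading=225, move]
  PU: pen up
  RT 135: heading 225 -> 90
  -- iteration 3/3 --
  BK 13: (-1.808,9.192) -> (-1.808,-3.808) [heading=90, move]
  PU: pen up
  RT 135: heading 90 -> 315
]
FD 19: (-1.808,-3.808) -> (11.627,-17.243) [heading=315, move]
FD 1: (11.627,-17.243) -> (12.335,-17.95) [heading=315, move]
Final: pos=(12.335,-17.95), heading=315, 2 segment(s) drawn

Segment lengths:
  seg 1: (0,0) -> (2,0), length = 2
  seg 2: (2,0) -> (-11,0), length = 13
Total = 15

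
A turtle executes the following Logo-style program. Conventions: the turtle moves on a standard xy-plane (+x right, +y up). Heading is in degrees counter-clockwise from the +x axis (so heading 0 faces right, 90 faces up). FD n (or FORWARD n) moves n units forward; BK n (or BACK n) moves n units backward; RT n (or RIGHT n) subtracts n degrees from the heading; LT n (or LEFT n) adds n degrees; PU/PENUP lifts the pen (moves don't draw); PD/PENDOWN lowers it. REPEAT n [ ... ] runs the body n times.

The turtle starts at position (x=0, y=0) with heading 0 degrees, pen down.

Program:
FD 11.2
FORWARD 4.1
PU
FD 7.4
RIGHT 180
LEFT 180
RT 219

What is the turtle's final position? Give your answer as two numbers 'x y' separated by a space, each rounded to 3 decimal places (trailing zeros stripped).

Answer: 22.7 0

Derivation:
Executing turtle program step by step:
Start: pos=(0,0), heading=0, pen down
FD 11.2: (0,0) -> (11.2,0) [heading=0, draw]
FD 4.1: (11.2,0) -> (15.3,0) [heading=0, draw]
PU: pen up
FD 7.4: (15.3,0) -> (22.7,0) [heading=0, move]
RT 180: heading 0 -> 180
LT 180: heading 180 -> 0
RT 219: heading 0 -> 141
Final: pos=(22.7,0), heading=141, 2 segment(s) drawn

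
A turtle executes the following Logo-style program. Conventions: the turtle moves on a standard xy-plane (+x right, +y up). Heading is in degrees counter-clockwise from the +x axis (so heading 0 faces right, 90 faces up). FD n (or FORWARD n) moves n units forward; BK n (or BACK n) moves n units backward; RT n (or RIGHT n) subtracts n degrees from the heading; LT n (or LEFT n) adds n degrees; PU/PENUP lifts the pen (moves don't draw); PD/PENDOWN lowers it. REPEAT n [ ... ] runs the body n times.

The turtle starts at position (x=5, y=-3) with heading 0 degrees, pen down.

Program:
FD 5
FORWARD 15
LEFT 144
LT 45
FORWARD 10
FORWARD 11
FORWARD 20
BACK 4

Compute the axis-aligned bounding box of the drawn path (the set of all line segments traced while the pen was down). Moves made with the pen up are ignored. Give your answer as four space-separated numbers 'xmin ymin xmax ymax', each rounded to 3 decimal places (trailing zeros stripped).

Answer: -15.495 -9.414 25 -3

Derivation:
Executing turtle program step by step:
Start: pos=(5,-3), heading=0, pen down
FD 5: (5,-3) -> (10,-3) [heading=0, draw]
FD 15: (10,-3) -> (25,-3) [heading=0, draw]
LT 144: heading 0 -> 144
LT 45: heading 144 -> 189
FD 10: (25,-3) -> (15.123,-4.564) [heading=189, draw]
FD 11: (15.123,-4.564) -> (4.259,-6.285) [heading=189, draw]
FD 20: (4.259,-6.285) -> (-15.495,-9.414) [heading=189, draw]
BK 4: (-15.495,-9.414) -> (-11.544,-8.788) [heading=189, draw]
Final: pos=(-11.544,-8.788), heading=189, 6 segment(s) drawn

Segment endpoints: x in {-15.495, -11.544, 4.259, 5, 10, 15.123, 25}, y in {-9.414, -8.788, -6.285, -4.564, -3}
xmin=-15.495, ymin=-9.414, xmax=25, ymax=-3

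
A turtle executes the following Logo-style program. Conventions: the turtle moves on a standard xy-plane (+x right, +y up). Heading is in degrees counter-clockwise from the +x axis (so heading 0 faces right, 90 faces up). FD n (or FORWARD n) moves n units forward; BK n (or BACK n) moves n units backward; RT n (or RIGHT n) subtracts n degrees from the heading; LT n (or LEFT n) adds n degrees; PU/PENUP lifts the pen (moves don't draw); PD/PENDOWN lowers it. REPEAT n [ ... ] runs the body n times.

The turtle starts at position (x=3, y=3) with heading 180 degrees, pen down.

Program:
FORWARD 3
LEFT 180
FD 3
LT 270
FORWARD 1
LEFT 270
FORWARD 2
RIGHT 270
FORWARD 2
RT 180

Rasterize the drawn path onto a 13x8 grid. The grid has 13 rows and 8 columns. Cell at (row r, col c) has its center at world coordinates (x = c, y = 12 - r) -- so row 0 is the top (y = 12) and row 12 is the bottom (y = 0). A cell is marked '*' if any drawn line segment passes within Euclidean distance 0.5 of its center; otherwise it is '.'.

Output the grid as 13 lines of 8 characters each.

Segment 0: (3,3) -> (0,3)
Segment 1: (0,3) -> (3,3)
Segment 2: (3,3) -> (3,2)
Segment 3: (3,2) -> (1,2)
Segment 4: (1,2) -> (1,0)

Answer: ........
........
........
........
........
........
........
........
........
****....
.***....
.*......
.*......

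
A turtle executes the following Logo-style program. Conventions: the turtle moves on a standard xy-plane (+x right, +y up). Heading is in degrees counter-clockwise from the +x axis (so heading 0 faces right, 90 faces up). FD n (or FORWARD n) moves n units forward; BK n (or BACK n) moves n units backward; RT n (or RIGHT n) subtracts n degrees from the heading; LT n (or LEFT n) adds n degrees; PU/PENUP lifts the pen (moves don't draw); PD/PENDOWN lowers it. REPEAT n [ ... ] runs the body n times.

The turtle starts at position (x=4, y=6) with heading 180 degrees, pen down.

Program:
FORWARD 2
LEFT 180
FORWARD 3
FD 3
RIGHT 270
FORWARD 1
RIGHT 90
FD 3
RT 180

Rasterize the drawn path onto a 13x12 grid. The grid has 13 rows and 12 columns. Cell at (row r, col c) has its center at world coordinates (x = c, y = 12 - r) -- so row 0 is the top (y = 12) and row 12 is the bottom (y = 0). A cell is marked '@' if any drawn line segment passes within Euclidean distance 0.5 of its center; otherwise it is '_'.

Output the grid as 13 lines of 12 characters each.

Answer: ____________
____________
____________
____________
____________
________@@@@
__@@@@@@@___
____________
____________
____________
____________
____________
____________

Derivation:
Segment 0: (4,6) -> (2,6)
Segment 1: (2,6) -> (5,6)
Segment 2: (5,6) -> (8,6)
Segment 3: (8,6) -> (8,7)
Segment 4: (8,7) -> (11,7)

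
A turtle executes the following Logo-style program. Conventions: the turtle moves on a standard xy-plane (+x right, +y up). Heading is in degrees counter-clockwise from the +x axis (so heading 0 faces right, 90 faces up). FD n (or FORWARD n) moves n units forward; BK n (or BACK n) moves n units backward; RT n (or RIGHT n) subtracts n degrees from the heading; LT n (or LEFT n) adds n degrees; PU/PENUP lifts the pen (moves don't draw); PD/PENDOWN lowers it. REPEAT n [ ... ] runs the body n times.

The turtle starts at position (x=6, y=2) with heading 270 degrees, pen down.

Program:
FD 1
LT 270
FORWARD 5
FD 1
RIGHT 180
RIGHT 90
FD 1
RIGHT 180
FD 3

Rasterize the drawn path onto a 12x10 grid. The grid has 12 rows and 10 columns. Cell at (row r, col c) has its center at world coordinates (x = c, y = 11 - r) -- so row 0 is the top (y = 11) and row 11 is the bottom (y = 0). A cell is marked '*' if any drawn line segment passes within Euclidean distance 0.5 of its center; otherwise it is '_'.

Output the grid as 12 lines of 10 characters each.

Answer: __________
__________
__________
__________
__________
__________
__________
__________
*_________
*_____*___
*******___
*_________

Derivation:
Segment 0: (6,2) -> (6,1)
Segment 1: (6,1) -> (1,1)
Segment 2: (1,1) -> (0,1)
Segment 3: (0,1) -> (-0,0)
Segment 4: (-0,0) -> (0,3)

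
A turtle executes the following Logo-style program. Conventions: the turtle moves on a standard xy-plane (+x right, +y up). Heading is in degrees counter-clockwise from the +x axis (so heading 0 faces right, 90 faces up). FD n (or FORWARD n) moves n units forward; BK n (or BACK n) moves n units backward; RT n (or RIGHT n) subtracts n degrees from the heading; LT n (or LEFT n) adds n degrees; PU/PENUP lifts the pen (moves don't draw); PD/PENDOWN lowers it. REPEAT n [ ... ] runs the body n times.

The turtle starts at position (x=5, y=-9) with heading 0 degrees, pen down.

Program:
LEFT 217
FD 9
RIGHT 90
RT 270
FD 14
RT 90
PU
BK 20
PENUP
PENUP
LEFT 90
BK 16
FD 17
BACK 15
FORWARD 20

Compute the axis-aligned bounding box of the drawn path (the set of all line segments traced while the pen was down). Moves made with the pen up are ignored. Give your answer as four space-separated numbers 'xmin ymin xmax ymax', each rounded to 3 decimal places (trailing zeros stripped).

Executing turtle program step by step:
Start: pos=(5,-9), heading=0, pen down
LT 217: heading 0 -> 217
FD 9: (5,-9) -> (-2.188,-14.416) [heading=217, draw]
RT 90: heading 217 -> 127
RT 270: heading 127 -> 217
FD 14: (-2.188,-14.416) -> (-13.369,-22.842) [heading=217, draw]
RT 90: heading 217 -> 127
PU: pen up
BK 20: (-13.369,-22.842) -> (-1.332,-38.814) [heading=127, move]
PU: pen up
PU: pen up
LT 90: heading 127 -> 217
BK 16: (-1.332,-38.814) -> (11.446,-29.185) [heading=217, move]
FD 17: (11.446,-29.185) -> (-2.131,-39.416) [heading=217, move]
BK 15: (-2.131,-39.416) -> (9.849,-30.389) [heading=217, move]
FD 20: (9.849,-30.389) -> (-6.124,-42.425) [heading=217, move]
Final: pos=(-6.124,-42.425), heading=217, 2 segment(s) drawn

Segment endpoints: x in {-13.369, -2.188, 5}, y in {-22.842, -14.416, -9}
xmin=-13.369, ymin=-22.842, xmax=5, ymax=-9

Answer: -13.369 -22.842 5 -9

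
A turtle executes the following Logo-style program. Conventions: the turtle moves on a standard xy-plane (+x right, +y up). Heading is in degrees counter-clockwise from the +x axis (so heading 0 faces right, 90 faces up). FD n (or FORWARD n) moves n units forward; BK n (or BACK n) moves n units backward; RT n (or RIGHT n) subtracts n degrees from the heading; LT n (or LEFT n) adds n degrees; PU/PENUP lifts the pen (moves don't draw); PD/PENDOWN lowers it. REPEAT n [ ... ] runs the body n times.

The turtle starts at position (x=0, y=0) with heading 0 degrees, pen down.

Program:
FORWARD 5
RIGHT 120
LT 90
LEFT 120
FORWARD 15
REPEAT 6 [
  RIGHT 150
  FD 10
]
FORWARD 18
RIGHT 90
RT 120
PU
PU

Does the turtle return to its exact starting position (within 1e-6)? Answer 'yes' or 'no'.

Executing turtle program step by step:
Start: pos=(0,0), heading=0, pen down
FD 5: (0,0) -> (5,0) [heading=0, draw]
RT 120: heading 0 -> 240
LT 90: heading 240 -> 330
LT 120: heading 330 -> 90
FD 15: (5,0) -> (5,15) [heading=90, draw]
REPEAT 6 [
  -- iteration 1/6 --
  RT 150: heading 90 -> 300
  FD 10: (5,15) -> (10,6.34) [heading=300, draw]
  -- iteration 2/6 --
  RT 150: heading 300 -> 150
  FD 10: (10,6.34) -> (1.34,11.34) [heading=150, draw]
  -- iteration 3/6 --
  RT 150: heading 150 -> 0
  FD 10: (1.34,11.34) -> (11.34,11.34) [heading=0, draw]
  -- iteration 4/6 --
  RT 150: heading 0 -> 210
  FD 10: (11.34,11.34) -> (2.679,6.34) [heading=210, draw]
  -- iteration 5/6 --
  RT 150: heading 210 -> 60
  FD 10: (2.679,6.34) -> (7.679,15) [heading=60, draw]
  -- iteration 6/6 --
  RT 150: heading 60 -> 270
  FD 10: (7.679,15) -> (7.679,5) [heading=270, draw]
]
FD 18: (7.679,5) -> (7.679,-13) [heading=270, draw]
RT 90: heading 270 -> 180
RT 120: heading 180 -> 60
PU: pen up
PU: pen up
Final: pos=(7.679,-13), heading=60, 9 segment(s) drawn

Start position: (0, 0)
Final position: (7.679, -13)
Distance = 15.099; >= 1e-6 -> NOT closed

Answer: no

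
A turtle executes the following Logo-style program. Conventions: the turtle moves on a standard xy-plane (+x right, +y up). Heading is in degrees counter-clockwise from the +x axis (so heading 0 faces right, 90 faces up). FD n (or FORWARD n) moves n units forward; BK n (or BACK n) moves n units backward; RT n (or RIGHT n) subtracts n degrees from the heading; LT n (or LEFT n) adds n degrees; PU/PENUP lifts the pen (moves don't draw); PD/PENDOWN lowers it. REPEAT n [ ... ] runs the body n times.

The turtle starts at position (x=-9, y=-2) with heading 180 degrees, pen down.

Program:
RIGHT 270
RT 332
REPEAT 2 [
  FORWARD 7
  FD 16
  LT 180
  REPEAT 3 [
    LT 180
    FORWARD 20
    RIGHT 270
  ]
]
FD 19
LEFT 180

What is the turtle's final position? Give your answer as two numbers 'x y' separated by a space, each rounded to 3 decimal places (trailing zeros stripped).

Answer: -54.478 -8.06

Derivation:
Executing turtle program step by step:
Start: pos=(-9,-2), heading=180, pen down
RT 270: heading 180 -> 270
RT 332: heading 270 -> 298
REPEAT 2 [
  -- iteration 1/2 --
  FD 7: (-9,-2) -> (-5.714,-8.181) [heading=298, draw]
  FD 16: (-5.714,-8.181) -> (1.798,-22.308) [heading=298, draw]
  LT 180: heading 298 -> 118
  REPEAT 3 [
    -- iteration 1/3 --
    LT 180: heading 118 -> 298
    FD 20: (1.798,-22.308) -> (11.187,-39.967) [heading=298, draw]
    RT 270: heading 298 -> 28
    -- iteration 2/3 --
    LT 180: heading 28 -> 208
    FD 20: (11.187,-39.967) -> (-6.472,-49.356) [heading=208, draw]
    RT 270: heading 208 -> 298
    -- iteration 3/3 --
    LT 180: heading 298 -> 118
    FD 20: (-6.472,-49.356) -> (-15.861,-31.697) [heading=118, draw]
    RT 270: heading 118 -> 208
  ]
  -- iteration 2/2 --
  FD 7: (-15.861,-31.697) -> (-22.042,-34.984) [heading=208, draw]
  FD 16: (-22.042,-34.984) -> (-36.169,-42.495) [heading=208, draw]
  LT 180: heading 208 -> 28
  REPEAT 3 [
    -- iteration 1/3 --
    LT 180: heading 28 -> 208
    FD 20: (-36.169,-42.495) -> (-53.828,-51.885) [heading=208, draw]
    RT 270: heading 208 -> 298
    -- iteration 2/3 --
    LT 180: heading 298 -> 118
    FD 20: (-53.828,-51.885) -> (-63.217,-34.226) [heading=118, draw]
    RT 270: heading 118 -> 208
    -- iteration 3/3 --
    LT 180: heading 208 -> 28
    FD 20: (-63.217,-34.226) -> (-45.558,-24.836) [heading=28, draw]
    RT 270: heading 28 -> 118
  ]
]
FD 19: (-45.558,-24.836) -> (-54.478,-8.06) [heading=118, draw]
LT 180: heading 118 -> 298
Final: pos=(-54.478,-8.06), heading=298, 11 segment(s) drawn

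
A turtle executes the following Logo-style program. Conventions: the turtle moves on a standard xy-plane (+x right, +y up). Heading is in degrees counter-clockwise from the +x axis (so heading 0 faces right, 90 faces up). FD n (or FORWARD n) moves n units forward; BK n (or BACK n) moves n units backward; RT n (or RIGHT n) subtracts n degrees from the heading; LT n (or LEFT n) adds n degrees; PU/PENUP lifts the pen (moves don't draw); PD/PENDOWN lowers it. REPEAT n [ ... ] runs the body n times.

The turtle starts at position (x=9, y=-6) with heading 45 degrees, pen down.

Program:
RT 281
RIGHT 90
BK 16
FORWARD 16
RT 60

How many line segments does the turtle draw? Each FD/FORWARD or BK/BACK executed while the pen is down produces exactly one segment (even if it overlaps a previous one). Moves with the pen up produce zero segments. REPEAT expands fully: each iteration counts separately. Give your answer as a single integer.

Executing turtle program step by step:
Start: pos=(9,-6), heading=45, pen down
RT 281: heading 45 -> 124
RT 90: heading 124 -> 34
BK 16: (9,-6) -> (-4.265,-14.947) [heading=34, draw]
FD 16: (-4.265,-14.947) -> (9,-6) [heading=34, draw]
RT 60: heading 34 -> 334
Final: pos=(9,-6), heading=334, 2 segment(s) drawn
Segments drawn: 2

Answer: 2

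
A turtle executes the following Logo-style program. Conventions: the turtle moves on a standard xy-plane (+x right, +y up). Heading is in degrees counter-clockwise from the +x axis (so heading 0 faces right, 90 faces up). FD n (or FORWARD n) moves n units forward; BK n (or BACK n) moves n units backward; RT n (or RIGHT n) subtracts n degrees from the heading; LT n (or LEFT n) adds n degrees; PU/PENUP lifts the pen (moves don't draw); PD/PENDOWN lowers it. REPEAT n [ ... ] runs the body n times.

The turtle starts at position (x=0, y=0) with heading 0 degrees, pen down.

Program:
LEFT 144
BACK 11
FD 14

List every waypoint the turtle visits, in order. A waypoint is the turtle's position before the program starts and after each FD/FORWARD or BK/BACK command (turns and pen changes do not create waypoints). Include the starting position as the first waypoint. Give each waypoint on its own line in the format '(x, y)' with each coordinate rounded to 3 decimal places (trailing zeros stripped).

Executing turtle program step by step:
Start: pos=(0,0), heading=0, pen down
LT 144: heading 0 -> 144
BK 11: (0,0) -> (8.899,-6.466) [heading=144, draw]
FD 14: (8.899,-6.466) -> (-2.427,1.763) [heading=144, draw]
Final: pos=(-2.427,1.763), heading=144, 2 segment(s) drawn
Waypoints (3 total):
(0, 0)
(8.899, -6.466)
(-2.427, 1.763)

Answer: (0, 0)
(8.899, -6.466)
(-2.427, 1.763)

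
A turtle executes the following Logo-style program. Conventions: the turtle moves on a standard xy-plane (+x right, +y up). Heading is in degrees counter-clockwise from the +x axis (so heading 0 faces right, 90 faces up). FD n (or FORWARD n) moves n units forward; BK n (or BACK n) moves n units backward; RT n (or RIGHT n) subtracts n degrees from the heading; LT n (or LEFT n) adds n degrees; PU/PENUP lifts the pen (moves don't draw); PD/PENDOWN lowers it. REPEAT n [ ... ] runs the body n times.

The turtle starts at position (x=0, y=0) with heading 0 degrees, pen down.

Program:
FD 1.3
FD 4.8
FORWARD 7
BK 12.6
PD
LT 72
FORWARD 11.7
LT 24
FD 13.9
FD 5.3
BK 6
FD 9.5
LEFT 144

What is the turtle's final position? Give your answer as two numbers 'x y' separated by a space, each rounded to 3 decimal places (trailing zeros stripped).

Answer: 1.743 33.703

Derivation:
Executing turtle program step by step:
Start: pos=(0,0), heading=0, pen down
FD 1.3: (0,0) -> (1.3,0) [heading=0, draw]
FD 4.8: (1.3,0) -> (6.1,0) [heading=0, draw]
FD 7: (6.1,0) -> (13.1,0) [heading=0, draw]
BK 12.6: (13.1,0) -> (0.5,0) [heading=0, draw]
PD: pen down
LT 72: heading 0 -> 72
FD 11.7: (0.5,0) -> (4.115,11.127) [heading=72, draw]
LT 24: heading 72 -> 96
FD 13.9: (4.115,11.127) -> (2.663,24.951) [heading=96, draw]
FD 5.3: (2.663,24.951) -> (2.109,30.222) [heading=96, draw]
BK 6: (2.109,30.222) -> (2.736,24.255) [heading=96, draw]
FD 9.5: (2.736,24.255) -> (1.743,33.703) [heading=96, draw]
LT 144: heading 96 -> 240
Final: pos=(1.743,33.703), heading=240, 9 segment(s) drawn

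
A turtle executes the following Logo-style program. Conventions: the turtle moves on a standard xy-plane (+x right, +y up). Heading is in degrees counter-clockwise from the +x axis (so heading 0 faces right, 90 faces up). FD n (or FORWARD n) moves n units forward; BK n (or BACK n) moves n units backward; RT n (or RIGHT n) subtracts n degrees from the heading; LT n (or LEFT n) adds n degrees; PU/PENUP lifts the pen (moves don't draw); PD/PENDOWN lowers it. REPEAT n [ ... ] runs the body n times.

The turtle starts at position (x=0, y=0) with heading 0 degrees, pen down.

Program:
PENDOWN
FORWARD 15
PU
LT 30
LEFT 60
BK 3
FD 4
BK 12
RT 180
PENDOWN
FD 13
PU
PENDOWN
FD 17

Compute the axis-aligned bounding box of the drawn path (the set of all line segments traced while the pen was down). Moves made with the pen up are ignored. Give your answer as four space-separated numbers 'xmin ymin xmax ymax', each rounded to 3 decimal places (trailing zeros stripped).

Answer: 0 -41 15 0

Derivation:
Executing turtle program step by step:
Start: pos=(0,0), heading=0, pen down
PD: pen down
FD 15: (0,0) -> (15,0) [heading=0, draw]
PU: pen up
LT 30: heading 0 -> 30
LT 60: heading 30 -> 90
BK 3: (15,0) -> (15,-3) [heading=90, move]
FD 4: (15,-3) -> (15,1) [heading=90, move]
BK 12: (15,1) -> (15,-11) [heading=90, move]
RT 180: heading 90 -> 270
PD: pen down
FD 13: (15,-11) -> (15,-24) [heading=270, draw]
PU: pen up
PD: pen down
FD 17: (15,-24) -> (15,-41) [heading=270, draw]
Final: pos=(15,-41), heading=270, 3 segment(s) drawn

Segment endpoints: x in {0, 15, 15}, y in {-41, -24, -11, 0}
xmin=0, ymin=-41, xmax=15, ymax=0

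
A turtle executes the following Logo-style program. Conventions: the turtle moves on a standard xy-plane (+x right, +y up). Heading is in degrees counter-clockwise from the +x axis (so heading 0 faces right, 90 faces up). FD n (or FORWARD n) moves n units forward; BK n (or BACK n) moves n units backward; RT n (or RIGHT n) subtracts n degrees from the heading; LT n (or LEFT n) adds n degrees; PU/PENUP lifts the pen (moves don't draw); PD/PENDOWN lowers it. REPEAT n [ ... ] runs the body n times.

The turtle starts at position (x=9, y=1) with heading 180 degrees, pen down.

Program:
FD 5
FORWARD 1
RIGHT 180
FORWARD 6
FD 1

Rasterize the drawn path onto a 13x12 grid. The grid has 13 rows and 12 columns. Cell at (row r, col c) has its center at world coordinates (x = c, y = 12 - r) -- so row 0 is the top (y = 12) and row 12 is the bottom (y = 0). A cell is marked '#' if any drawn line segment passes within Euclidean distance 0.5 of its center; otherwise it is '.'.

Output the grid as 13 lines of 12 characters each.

Segment 0: (9,1) -> (4,1)
Segment 1: (4,1) -> (3,1)
Segment 2: (3,1) -> (9,1)
Segment 3: (9,1) -> (10,1)

Answer: ............
............
............
............
............
............
............
............
............
............
............
...########.
............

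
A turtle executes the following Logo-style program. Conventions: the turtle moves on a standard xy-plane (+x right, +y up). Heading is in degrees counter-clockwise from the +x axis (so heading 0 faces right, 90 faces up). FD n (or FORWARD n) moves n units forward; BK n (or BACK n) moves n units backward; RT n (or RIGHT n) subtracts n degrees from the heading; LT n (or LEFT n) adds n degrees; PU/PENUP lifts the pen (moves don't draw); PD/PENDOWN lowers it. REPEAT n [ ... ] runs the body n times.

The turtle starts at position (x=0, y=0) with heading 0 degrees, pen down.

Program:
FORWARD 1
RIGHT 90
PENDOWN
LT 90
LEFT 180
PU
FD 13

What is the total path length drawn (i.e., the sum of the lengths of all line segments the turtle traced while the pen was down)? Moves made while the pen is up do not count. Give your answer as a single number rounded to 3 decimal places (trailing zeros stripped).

Answer: 1

Derivation:
Executing turtle program step by step:
Start: pos=(0,0), heading=0, pen down
FD 1: (0,0) -> (1,0) [heading=0, draw]
RT 90: heading 0 -> 270
PD: pen down
LT 90: heading 270 -> 0
LT 180: heading 0 -> 180
PU: pen up
FD 13: (1,0) -> (-12,0) [heading=180, move]
Final: pos=(-12,0), heading=180, 1 segment(s) drawn

Segment lengths:
  seg 1: (0,0) -> (1,0), length = 1
Total = 1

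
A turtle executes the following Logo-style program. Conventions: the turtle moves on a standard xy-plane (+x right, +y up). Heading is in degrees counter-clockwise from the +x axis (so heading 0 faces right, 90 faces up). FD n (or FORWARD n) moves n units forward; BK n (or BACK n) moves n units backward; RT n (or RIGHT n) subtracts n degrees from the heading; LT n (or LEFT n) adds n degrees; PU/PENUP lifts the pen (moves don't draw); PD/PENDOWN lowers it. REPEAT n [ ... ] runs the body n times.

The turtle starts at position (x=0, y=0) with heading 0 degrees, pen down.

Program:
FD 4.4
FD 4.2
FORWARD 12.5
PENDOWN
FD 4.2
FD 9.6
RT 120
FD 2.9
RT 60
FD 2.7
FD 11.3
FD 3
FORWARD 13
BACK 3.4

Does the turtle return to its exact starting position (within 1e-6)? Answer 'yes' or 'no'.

Answer: no

Derivation:
Executing turtle program step by step:
Start: pos=(0,0), heading=0, pen down
FD 4.4: (0,0) -> (4.4,0) [heading=0, draw]
FD 4.2: (4.4,0) -> (8.6,0) [heading=0, draw]
FD 12.5: (8.6,0) -> (21.1,0) [heading=0, draw]
PD: pen down
FD 4.2: (21.1,0) -> (25.3,0) [heading=0, draw]
FD 9.6: (25.3,0) -> (34.9,0) [heading=0, draw]
RT 120: heading 0 -> 240
FD 2.9: (34.9,0) -> (33.45,-2.511) [heading=240, draw]
RT 60: heading 240 -> 180
FD 2.7: (33.45,-2.511) -> (30.75,-2.511) [heading=180, draw]
FD 11.3: (30.75,-2.511) -> (19.45,-2.511) [heading=180, draw]
FD 3: (19.45,-2.511) -> (16.45,-2.511) [heading=180, draw]
FD 13: (16.45,-2.511) -> (3.45,-2.511) [heading=180, draw]
BK 3.4: (3.45,-2.511) -> (6.85,-2.511) [heading=180, draw]
Final: pos=(6.85,-2.511), heading=180, 11 segment(s) drawn

Start position: (0, 0)
Final position: (6.85, -2.511)
Distance = 7.296; >= 1e-6 -> NOT closed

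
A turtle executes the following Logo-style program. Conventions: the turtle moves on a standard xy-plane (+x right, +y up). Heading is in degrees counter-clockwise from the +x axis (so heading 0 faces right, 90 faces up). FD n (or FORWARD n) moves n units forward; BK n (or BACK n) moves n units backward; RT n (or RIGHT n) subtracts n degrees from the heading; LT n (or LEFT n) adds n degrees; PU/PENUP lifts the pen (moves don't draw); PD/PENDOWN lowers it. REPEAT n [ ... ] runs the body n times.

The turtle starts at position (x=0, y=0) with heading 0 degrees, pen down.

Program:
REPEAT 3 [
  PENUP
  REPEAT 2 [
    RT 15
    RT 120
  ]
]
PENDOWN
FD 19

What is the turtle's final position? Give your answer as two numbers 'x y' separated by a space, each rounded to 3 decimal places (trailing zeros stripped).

Answer: 0 -19

Derivation:
Executing turtle program step by step:
Start: pos=(0,0), heading=0, pen down
REPEAT 3 [
  -- iteration 1/3 --
  PU: pen up
  REPEAT 2 [
    -- iteration 1/2 --
    RT 15: heading 0 -> 345
    RT 120: heading 345 -> 225
    -- iteration 2/2 --
    RT 15: heading 225 -> 210
    RT 120: heading 210 -> 90
  ]
  -- iteration 2/3 --
  PU: pen up
  REPEAT 2 [
    -- iteration 1/2 --
    RT 15: heading 90 -> 75
    RT 120: heading 75 -> 315
    -- iteration 2/2 --
    RT 15: heading 315 -> 300
    RT 120: heading 300 -> 180
  ]
  -- iteration 3/3 --
  PU: pen up
  REPEAT 2 [
    -- iteration 1/2 --
    RT 15: heading 180 -> 165
    RT 120: heading 165 -> 45
    -- iteration 2/2 --
    RT 15: heading 45 -> 30
    RT 120: heading 30 -> 270
  ]
]
PD: pen down
FD 19: (0,0) -> (0,-19) [heading=270, draw]
Final: pos=(0,-19), heading=270, 1 segment(s) drawn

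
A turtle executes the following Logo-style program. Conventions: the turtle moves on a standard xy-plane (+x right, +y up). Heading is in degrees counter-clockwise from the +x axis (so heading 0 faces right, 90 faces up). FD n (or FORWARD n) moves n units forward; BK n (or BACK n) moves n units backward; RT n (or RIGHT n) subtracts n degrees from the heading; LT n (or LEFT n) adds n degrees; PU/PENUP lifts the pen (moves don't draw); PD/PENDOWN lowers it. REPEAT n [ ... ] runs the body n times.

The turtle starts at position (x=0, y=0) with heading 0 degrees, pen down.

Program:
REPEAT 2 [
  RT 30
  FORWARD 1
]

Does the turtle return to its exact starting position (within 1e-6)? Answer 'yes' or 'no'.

Answer: no

Derivation:
Executing turtle program step by step:
Start: pos=(0,0), heading=0, pen down
REPEAT 2 [
  -- iteration 1/2 --
  RT 30: heading 0 -> 330
  FD 1: (0,0) -> (0.866,-0.5) [heading=330, draw]
  -- iteration 2/2 --
  RT 30: heading 330 -> 300
  FD 1: (0.866,-0.5) -> (1.366,-1.366) [heading=300, draw]
]
Final: pos=(1.366,-1.366), heading=300, 2 segment(s) drawn

Start position: (0, 0)
Final position: (1.366, -1.366)
Distance = 1.932; >= 1e-6 -> NOT closed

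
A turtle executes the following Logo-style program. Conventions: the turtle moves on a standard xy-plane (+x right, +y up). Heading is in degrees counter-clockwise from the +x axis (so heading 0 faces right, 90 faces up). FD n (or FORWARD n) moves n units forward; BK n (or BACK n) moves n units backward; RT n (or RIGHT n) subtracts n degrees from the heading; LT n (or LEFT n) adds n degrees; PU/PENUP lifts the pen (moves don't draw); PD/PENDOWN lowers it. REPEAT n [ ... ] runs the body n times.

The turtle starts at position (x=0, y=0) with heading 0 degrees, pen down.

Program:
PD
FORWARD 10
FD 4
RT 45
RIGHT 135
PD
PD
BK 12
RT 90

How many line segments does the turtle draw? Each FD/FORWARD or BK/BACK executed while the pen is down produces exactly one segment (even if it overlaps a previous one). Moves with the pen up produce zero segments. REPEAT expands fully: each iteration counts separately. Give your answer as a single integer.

Answer: 3

Derivation:
Executing turtle program step by step:
Start: pos=(0,0), heading=0, pen down
PD: pen down
FD 10: (0,0) -> (10,0) [heading=0, draw]
FD 4: (10,0) -> (14,0) [heading=0, draw]
RT 45: heading 0 -> 315
RT 135: heading 315 -> 180
PD: pen down
PD: pen down
BK 12: (14,0) -> (26,0) [heading=180, draw]
RT 90: heading 180 -> 90
Final: pos=(26,0), heading=90, 3 segment(s) drawn
Segments drawn: 3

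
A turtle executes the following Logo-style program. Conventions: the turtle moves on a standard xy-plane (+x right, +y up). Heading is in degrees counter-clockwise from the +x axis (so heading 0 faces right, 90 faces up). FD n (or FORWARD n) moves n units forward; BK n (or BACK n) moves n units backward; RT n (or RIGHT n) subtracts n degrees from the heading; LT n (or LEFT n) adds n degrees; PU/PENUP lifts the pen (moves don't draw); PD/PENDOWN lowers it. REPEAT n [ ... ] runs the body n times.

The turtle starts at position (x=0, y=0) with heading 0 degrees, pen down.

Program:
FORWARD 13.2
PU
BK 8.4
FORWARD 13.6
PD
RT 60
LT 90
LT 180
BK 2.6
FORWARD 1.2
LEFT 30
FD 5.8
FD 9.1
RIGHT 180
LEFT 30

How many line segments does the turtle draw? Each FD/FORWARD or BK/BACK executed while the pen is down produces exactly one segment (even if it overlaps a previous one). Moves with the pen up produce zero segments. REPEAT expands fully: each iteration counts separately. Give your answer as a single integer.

Answer: 5

Derivation:
Executing turtle program step by step:
Start: pos=(0,0), heading=0, pen down
FD 13.2: (0,0) -> (13.2,0) [heading=0, draw]
PU: pen up
BK 8.4: (13.2,0) -> (4.8,0) [heading=0, move]
FD 13.6: (4.8,0) -> (18.4,0) [heading=0, move]
PD: pen down
RT 60: heading 0 -> 300
LT 90: heading 300 -> 30
LT 180: heading 30 -> 210
BK 2.6: (18.4,0) -> (20.652,1.3) [heading=210, draw]
FD 1.2: (20.652,1.3) -> (19.612,0.7) [heading=210, draw]
LT 30: heading 210 -> 240
FD 5.8: (19.612,0.7) -> (16.712,-4.323) [heading=240, draw]
FD 9.1: (16.712,-4.323) -> (12.162,-12.204) [heading=240, draw]
RT 180: heading 240 -> 60
LT 30: heading 60 -> 90
Final: pos=(12.162,-12.204), heading=90, 5 segment(s) drawn
Segments drawn: 5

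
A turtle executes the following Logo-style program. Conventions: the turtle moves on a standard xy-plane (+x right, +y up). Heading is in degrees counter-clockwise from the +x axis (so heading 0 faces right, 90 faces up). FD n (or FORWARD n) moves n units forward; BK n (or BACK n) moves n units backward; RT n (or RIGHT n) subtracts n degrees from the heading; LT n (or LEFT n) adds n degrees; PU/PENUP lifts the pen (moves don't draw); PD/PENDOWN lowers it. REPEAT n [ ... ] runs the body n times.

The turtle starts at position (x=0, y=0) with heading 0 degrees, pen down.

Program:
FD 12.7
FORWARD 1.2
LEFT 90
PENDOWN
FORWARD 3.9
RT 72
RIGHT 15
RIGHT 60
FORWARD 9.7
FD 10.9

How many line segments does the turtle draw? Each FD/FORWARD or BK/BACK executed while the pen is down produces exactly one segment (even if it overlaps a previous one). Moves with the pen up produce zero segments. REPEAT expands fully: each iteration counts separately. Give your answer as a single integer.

Executing turtle program step by step:
Start: pos=(0,0), heading=0, pen down
FD 12.7: (0,0) -> (12.7,0) [heading=0, draw]
FD 1.2: (12.7,0) -> (13.9,0) [heading=0, draw]
LT 90: heading 0 -> 90
PD: pen down
FD 3.9: (13.9,0) -> (13.9,3.9) [heading=90, draw]
RT 72: heading 90 -> 18
RT 15: heading 18 -> 3
RT 60: heading 3 -> 303
FD 9.7: (13.9,3.9) -> (19.183,-4.235) [heading=303, draw]
FD 10.9: (19.183,-4.235) -> (25.12,-13.377) [heading=303, draw]
Final: pos=(25.12,-13.377), heading=303, 5 segment(s) drawn
Segments drawn: 5

Answer: 5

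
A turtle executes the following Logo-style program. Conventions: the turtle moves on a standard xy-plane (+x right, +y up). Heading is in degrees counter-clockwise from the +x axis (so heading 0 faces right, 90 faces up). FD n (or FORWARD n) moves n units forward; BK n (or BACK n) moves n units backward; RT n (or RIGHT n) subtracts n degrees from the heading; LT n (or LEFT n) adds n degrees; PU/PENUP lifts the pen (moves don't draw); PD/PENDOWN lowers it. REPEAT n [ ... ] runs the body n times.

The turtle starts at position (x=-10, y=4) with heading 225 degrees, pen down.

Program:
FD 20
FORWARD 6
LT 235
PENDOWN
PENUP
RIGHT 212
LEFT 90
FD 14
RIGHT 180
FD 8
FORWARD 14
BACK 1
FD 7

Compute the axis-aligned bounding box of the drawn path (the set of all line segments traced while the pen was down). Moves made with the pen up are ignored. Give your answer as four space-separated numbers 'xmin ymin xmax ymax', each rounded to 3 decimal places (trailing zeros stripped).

Answer: -28.385 -14.385 -10 4

Derivation:
Executing turtle program step by step:
Start: pos=(-10,4), heading=225, pen down
FD 20: (-10,4) -> (-24.142,-10.142) [heading=225, draw]
FD 6: (-24.142,-10.142) -> (-28.385,-14.385) [heading=225, draw]
LT 235: heading 225 -> 100
PD: pen down
PU: pen up
RT 212: heading 100 -> 248
LT 90: heading 248 -> 338
FD 14: (-28.385,-14.385) -> (-15.404,-19.629) [heading=338, move]
RT 180: heading 338 -> 158
FD 8: (-15.404,-19.629) -> (-22.822,-16.632) [heading=158, move]
FD 14: (-22.822,-16.632) -> (-35.802,-11.388) [heading=158, move]
BK 1: (-35.802,-11.388) -> (-34.875,-11.763) [heading=158, move]
FD 7: (-34.875,-11.763) -> (-41.365,-9.14) [heading=158, move]
Final: pos=(-41.365,-9.14), heading=158, 2 segment(s) drawn

Segment endpoints: x in {-28.385, -24.142, -10}, y in {-14.385, -10.142, 4}
xmin=-28.385, ymin=-14.385, xmax=-10, ymax=4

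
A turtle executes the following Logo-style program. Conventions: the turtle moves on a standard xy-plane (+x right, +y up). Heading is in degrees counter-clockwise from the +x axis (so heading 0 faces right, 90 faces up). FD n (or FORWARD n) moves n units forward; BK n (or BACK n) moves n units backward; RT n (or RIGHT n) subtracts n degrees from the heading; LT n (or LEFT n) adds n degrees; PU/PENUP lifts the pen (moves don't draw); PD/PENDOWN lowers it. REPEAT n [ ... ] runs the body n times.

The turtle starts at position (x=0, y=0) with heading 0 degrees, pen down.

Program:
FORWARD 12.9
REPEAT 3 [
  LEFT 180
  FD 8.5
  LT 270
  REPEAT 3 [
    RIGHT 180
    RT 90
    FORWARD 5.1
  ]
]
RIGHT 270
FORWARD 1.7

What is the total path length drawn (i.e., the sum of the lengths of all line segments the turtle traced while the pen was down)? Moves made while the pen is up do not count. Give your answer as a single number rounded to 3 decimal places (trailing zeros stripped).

Answer: 86

Derivation:
Executing turtle program step by step:
Start: pos=(0,0), heading=0, pen down
FD 12.9: (0,0) -> (12.9,0) [heading=0, draw]
REPEAT 3 [
  -- iteration 1/3 --
  LT 180: heading 0 -> 180
  FD 8.5: (12.9,0) -> (4.4,0) [heading=180, draw]
  LT 270: heading 180 -> 90
  REPEAT 3 [
    -- iteration 1/3 --
    RT 180: heading 90 -> 270
    RT 90: heading 270 -> 180
    FD 5.1: (4.4,0) -> (-0.7,0) [heading=180, draw]
    -- iteration 2/3 --
    RT 180: heading 180 -> 0
    RT 90: heading 0 -> 270
    FD 5.1: (-0.7,0) -> (-0.7,-5.1) [heading=270, draw]
    -- iteration 3/3 --
    RT 180: heading 270 -> 90
    RT 90: heading 90 -> 0
    FD 5.1: (-0.7,-5.1) -> (4.4,-5.1) [heading=0, draw]
  ]
  -- iteration 2/3 --
  LT 180: heading 0 -> 180
  FD 8.5: (4.4,-5.1) -> (-4.1,-5.1) [heading=180, draw]
  LT 270: heading 180 -> 90
  REPEAT 3 [
    -- iteration 1/3 --
    RT 180: heading 90 -> 270
    RT 90: heading 270 -> 180
    FD 5.1: (-4.1,-5.1) -> (-9.2,-5.1) [heading=180, draw]
    -- iteration 2/3 --
    RT 180: heading 180 -> 0
    RT 90: heading 0 -> 270
    FD 5.1: (-9.2,-5.1) -> (-9.2,-10.2) [heading=270, draw]
    -- iteration 3/3 --
    RT 180: heading 270 -> 90
    RT 90: heading 90 -> 0
    FD 5.1: (-9.2,-10.2) -> (-4.1,-10.2) [heading=0, draw]
  ]
  -- iteration 3/3 --
  LT 180: heading 0 -> 180
  FD 8.5: (-4.1,-10.2) -> (-12.6,-10.2) [heading=180, draw]
  LT 270: heading 180 -> 90
  REPEAT 3 [
    -- iteration 1/3 --
    RT 180: heading 90 -> 270
    RT 90: heading 270 -> 180
    FD 5.1: (-12.6,-10.2) -> (-17.7,-10.2) [heading=180, draw]
    -- iteration 2/3 --
    RT 180: heading 180 -> 0
    RT 90: heading 0 -> 270
    FD 5.1: (-17.7,-10.2) -> (-17.7,-15.3) [heading=270, draw]
    -- iteration 3/3 --
    RT 180: heading 270 -> 90
    RT 90: heading 90 -> 0
    FD 5.1: (-17.7,-15.3) -> (-12.6,-15.3) [heading=0, draw]
  ]
]
RT 270: heading 0 -> 90
FD 1.7: (-12.6,-15.3) -> (-12.6,-13.6) [heading=90, draw]
Final: pos=(-12.6,-13.6), heading=90, 14 segment(s) drawn

Segment lengths:
  seg 1: (0,0) -> (12.9,0), length = 12.9
  seg 2: (12.9,0) -> (4.4,0), length = 8.5
  seg 3: (4.4,0) -> (-0.7,0), length = 5.1
  seg 4: (-0.7,0) -> (-0.7,-5.1), length = 5.1
  seg 5: (-0.7,-5.1) -> (4.4,-5.1), length = 5.1
  seg 6: (4.4,-5.1) -> (-4.1,-5.1), length = 8.5
  seg 7: (-4.1,-5.1) -> (-9.2,-5.1), length = 5.1
  seg 8: (-9.2,-5.1) -> (-9.2,-10.2), length = 5.1
  seg 9: (-9.2,-10.2) -> (-4.1,-10.2), length = 5.1
  seg 10: (-4.1,-10.2) -> (-12.6,-10.2), length = 8.5
  seg 11: (-12.6,-10.2) -> (-17.7,-10.2), length = 5.1
  seg 12: (-17.7,-10.2) -> (-17.7,-15.3), length = 5.1
  seg 13: (-17.7,-15.3) -> (-12.6,-15.3), length = 5.1
  seg 14: (-12.6,-15.3) -> (-12.6,-13.6), length = 1.7
Total = 86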